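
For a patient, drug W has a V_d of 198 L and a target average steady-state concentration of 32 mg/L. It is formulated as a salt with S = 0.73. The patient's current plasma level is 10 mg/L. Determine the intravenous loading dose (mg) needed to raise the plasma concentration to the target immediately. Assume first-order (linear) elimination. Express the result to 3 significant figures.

5970 mg

Concentration deficit ΔC = 32 − 10 = 22.00 mg/L
LD = Vd × ΔC / S = 198.0 × 22.00 / 0.73 = 5967 mg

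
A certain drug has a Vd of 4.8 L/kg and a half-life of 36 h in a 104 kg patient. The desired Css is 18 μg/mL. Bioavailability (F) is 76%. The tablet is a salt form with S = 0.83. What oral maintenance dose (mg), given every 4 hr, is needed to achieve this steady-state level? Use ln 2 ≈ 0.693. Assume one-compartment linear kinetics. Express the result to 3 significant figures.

Vd = 4.8 L/kg × 104 kg = 499.2 L
CL = ln 2 · Vd / t½ = 0.693 × 499.2 / 36 = 9.610 L/h
D = CL × Css × τ / F / S = 9.610 × 18 × 4 / 0.76 / 0.83 = 1097 mg

1100 mg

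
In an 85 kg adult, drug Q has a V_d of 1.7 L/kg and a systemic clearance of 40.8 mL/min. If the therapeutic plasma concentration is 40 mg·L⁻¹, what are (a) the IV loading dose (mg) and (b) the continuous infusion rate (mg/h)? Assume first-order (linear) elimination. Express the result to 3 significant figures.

(a) 5780 mg; (b) 97.9 mg/h

Total Vd = 1.7 × 85 = 144.5 L
Loading dose = Vd × C = 144.5 × 40 = 5780 mg
Convert clearance: 40.8 mL/min × 60 min/h ÷ 1000 mL/L = 2.448 L/h
Maintenance infusion rate = CL × Css = 2.448 × 40 = 97.92 mg/h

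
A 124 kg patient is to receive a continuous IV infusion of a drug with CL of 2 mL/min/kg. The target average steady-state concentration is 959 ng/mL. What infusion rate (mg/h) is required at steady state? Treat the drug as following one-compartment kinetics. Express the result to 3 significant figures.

14.3 mg/h

CL = 2 mL/min/kg × 124 kg = 248.0 mL/min = 248.0 × 60/1000 = 14.88 L/h
C = 959 ng/mL = 0.9590 mg/L
At steady state, infusion rate equals elimination rate: rate in = CL × Css.
Rate = CL × Css = 14.88 × 0.959 = 14.27 mg/h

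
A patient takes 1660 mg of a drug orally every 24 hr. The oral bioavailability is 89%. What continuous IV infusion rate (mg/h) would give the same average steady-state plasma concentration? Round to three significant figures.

Equivalent systemic input: infusion rate = F·D/τ.
Rate = 0.89 × 1660 / 24 = 61.56 mg/h

61.6 mg/h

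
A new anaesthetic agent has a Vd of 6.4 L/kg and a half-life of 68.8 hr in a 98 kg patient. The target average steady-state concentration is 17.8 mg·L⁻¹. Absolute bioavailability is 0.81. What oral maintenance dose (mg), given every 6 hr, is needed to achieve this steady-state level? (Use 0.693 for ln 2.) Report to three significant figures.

833 mg

Total Vd = 6.4 × 98 = 627.2 L
CL = 0.693 × Vd / t½ = 0.693 × 627.2 / 68.8 = 6.318 L/h
D = CL × Css × τ / F = 6.318 × 17.8 × 6 / 0.81 = 833.0 mg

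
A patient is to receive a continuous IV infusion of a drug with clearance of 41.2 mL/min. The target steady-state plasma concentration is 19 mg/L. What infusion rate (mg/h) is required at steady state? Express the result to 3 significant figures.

47.0 mg/h

CL = 41.2 mL/min × 60/1000 = 2.472 L/h
At steady state, infusion rate equals elimination rate: rate in = CL × Css.
Infusion rate = CL · Css = 2.472 L/h × 19 mg/L = 46.97 mg/h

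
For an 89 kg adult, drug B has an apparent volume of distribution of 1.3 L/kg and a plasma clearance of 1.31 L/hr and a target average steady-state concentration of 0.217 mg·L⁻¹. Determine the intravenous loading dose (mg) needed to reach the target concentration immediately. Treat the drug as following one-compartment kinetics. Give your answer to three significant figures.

25.1 mg

Total Vd = 1.3 × 89 = 115.7 L
LD = Vd × C = 115.7 × 0.2170 = 25.11 mg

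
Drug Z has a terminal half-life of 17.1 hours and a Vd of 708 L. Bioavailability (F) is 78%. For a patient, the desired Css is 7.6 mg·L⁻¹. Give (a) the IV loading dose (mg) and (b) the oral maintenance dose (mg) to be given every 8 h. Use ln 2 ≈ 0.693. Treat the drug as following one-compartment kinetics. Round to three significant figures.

LD = Vd × C = 708.0 × 7.6 = 5381 mg
CL = 0.693 × Vd / t½ = 0.693 × 708.0 / 17.1 = 28.69 L/h
D = CL × Css × τ / F = 28.69 × 7.6 × 8 / 0.78 = 2236 mg

(a) 5380 mg; (b) 2240 mg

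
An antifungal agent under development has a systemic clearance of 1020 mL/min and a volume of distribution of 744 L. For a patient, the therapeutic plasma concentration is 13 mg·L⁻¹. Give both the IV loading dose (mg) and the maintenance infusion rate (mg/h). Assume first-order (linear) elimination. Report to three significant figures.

Loading dose = Vd × C = 744.0 × 13 = 9672 mg
Convert clearance: 1020 mL/min × 60 min/h ÷ 1000 mL/L = 61.20 L/h
Maintenance: replace elimination → rate = CL × Css = 61.20 × 13 = 795.6 mg/h

(a) 9670 mg; (b) 796 mg/h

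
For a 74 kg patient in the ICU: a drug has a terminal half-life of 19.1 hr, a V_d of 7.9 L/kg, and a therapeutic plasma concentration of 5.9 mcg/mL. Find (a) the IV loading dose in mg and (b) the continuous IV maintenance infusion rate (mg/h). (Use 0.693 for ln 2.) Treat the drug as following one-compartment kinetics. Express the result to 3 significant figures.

(a) 3450 mg; (b) 125 mg/h

Vd = 7.9 L/kg × 74 kg = 584.6 L
LD = Vd × C = 584.6 × 5.9 = 3449 mg
CL = 0.693 × Vd / t½ = 0.693 × 584.6 / 19.1 = 21.21 L/h
Infusion rate = CL × Css = 21.21 × 5.9 = 125.1 mg/h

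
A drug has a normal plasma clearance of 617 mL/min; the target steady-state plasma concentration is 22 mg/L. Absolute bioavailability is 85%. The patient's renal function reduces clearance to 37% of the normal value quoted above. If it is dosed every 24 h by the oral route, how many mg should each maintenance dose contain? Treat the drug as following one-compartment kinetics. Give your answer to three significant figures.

CL = 617 mL/min = 617 × 0.06 = 37.02 L/h
Patient clearance = 0.37 × 37.02 = 13.70 L/h
D = CL × Css × τ / F = 13.70 × 22 × 24 / 0.85 = 8510 mg

8510 mg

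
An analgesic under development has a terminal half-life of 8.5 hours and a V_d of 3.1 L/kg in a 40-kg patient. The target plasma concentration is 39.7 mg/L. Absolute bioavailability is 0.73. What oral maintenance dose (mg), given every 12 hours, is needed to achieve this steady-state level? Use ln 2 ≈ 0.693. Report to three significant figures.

6600 mg

Vd = 3.1 L/kg × 40 kg = 124.0 L
k = 0.693/8.5 = 0.08153 h⁻¹, so CL = k·Vd = 0.08153 × 124.0 = 10.11 L/h
D = CL × Css × τ / F = 10.11 × 39.7 × 12 / 0.73 = 6598 mg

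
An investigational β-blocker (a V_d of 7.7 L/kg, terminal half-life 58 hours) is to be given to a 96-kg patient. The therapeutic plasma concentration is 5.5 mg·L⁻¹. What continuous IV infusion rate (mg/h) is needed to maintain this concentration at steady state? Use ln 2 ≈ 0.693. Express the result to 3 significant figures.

48.6 mg/h

Vd(total) = 96 kg × 7.7 L/kg = 739.2 L
k = 0.693/58 = 0.01195 h⁻¹, so CL = k·Vd = 0.01195 × 739.2 = 8.833 L/h
Infusion rate = CL × Css = 8.833 × 5.5 = 48.58 mg/h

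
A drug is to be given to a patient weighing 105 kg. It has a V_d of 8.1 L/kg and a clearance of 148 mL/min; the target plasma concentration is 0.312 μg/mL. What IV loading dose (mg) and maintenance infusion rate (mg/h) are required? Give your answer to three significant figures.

Vd = 8.1 L/kg × 105 kg = 850.5 L
LD = Vd · C_target = 850.5 × 0.312 = 265.4 mg
CL = 148 mL/min = 148 × 0.06 = 8.880 L/h
Infusion rate = 8.880 L/h × 0.312 mg/L = 2.771 mg/h

(a) 265 mg; (b) 2.77 mg/h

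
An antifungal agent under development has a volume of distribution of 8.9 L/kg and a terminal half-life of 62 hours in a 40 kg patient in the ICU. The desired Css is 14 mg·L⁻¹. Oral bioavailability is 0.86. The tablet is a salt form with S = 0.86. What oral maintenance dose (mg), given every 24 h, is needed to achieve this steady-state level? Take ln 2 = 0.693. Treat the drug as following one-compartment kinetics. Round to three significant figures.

Total Vd = 8.9 × 40 = 356.0 L
CL = 0.693 × Vd / t½ = 0.693 × 356.0 / 62 = 3.979 L/h
D = CL × Css × τ / F / S = 3.979 × 14 × 24 / 0.86 / 0.86 = 1808 mg

1810 mg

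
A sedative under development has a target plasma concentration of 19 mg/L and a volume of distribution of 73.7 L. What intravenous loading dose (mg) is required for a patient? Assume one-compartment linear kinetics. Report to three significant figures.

The loading dose fills Vd to the target concentration.
LD = Vd × C = 73.70 × 19.00 = 1400 mg

1400 mg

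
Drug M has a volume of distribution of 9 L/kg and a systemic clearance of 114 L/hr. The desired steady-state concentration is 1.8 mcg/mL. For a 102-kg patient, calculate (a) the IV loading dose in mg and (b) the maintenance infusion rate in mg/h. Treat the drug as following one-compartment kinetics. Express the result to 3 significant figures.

(a) 1650 mg; (b) 205 mg/h

Total Vd = 9 × 102 = 918.0 L
LD = Vd · C_target = 918.0 × 1.8 = 1652 mg
Infusion rate = 114.0 L/h × 1.8 mg/L = 205.2 mg/h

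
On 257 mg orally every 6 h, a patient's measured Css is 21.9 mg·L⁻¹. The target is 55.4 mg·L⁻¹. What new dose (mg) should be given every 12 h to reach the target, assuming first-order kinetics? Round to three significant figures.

1300 mg

For first-order elimination, Css ∝ F·D/(CL·τ); F and CL are unchanged, so Css ∝ D/τ.
D₂ = D₁ × (Css,target / Css,current) × (τ₂/τ₁) = 257 × (55.4/21.9) × (12/6) = 1300 mg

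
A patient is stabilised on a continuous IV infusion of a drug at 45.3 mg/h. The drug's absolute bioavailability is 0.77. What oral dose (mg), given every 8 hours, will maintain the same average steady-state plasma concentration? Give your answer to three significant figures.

To maintain the same Css, the systemic dosing rate must be unchanged: F·D/τ = infusion rate.
D = rate × τ / F = 45.3 × 8 / 0.77 = 470.6 mg

471 mg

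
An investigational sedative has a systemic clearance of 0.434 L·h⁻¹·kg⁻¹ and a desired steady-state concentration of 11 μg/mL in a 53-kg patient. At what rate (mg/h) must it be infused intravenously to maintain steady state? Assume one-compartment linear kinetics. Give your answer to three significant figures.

CL = 0.434 L·h⁻¹·kg⁻¹ × 53 kg = 23.00 L/h
At steady state, infusion rate equals elimination rate: rate in = CL × Css.
Rate = CL × Css = 23.00 × 11 = 253.0 mg/h

253 mg/h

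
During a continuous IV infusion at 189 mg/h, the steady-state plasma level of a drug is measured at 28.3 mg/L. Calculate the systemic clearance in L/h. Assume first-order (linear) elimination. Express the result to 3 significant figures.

At steady state, infusion rate = CL × Css, so CL = rate / Css.
CL = 189 / 28.3 = 6.678 L/h

6.68 L/h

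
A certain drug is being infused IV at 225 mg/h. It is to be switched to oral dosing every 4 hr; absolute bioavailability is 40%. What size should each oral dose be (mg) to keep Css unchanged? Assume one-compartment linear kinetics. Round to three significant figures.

To maintain the same Css, the systemic dosing rate must be unchanged: F·D/τ = infusion rate.
D = rate × τ / F = 225 × 4 / 0.4 = 2250 mg

2250 mg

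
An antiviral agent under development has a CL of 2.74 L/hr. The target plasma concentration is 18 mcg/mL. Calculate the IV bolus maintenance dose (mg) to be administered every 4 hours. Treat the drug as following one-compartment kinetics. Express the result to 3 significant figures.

197 mg

D = CL × Css × τ = 2.740 × 18 × 4 = 197.3 mg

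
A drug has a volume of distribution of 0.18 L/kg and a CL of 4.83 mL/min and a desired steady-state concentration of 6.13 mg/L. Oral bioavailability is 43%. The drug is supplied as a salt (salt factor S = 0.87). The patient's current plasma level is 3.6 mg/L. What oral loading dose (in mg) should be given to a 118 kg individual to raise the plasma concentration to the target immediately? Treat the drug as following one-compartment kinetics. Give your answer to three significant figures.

Vd = 0.18 L/kg × 118 kg = 21.24 L
Loading dose depends on Vd (not clearance): it fills the distribution volume.
Concentration deficit ΔC = 6.13 − 3.6 = 2.530 mg/L
LD = Vd × ΔC / F / S = 21.24 × 2.530 / 0.43 / 0.87 = 143.6 mg

144 mg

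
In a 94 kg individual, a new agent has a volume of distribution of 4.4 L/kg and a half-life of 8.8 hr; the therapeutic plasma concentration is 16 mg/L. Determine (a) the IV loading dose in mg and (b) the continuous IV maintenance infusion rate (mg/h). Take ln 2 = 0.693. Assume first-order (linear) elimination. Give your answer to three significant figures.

(a) 6620 mg; (b) 521 mg/h

Vd(total) = 94 kg × 4.4 L/kg = 413.6 L
LD = Vd × C = 413.6 × 16 = 6618 mg
CL = 0.693 × Vd / t½ = 0.693 × 413.6 / 8.8 = 32.57 L/h
Infusion rate = CL × Css = 32.57 × 16 = 521.1 mg/h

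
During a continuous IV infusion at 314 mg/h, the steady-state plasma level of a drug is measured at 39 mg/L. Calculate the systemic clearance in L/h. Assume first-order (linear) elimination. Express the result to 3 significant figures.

8.05 L/h

At steady state, infusion rate = CL × Css, so CL = rate / Css.
CL = 314 / 39 = 8.051 L/h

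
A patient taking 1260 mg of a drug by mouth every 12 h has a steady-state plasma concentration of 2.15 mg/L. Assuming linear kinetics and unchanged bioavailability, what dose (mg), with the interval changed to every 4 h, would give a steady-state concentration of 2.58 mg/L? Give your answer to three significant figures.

With linear kinetics, Css is proportional to dose rate (D/τ) at fixed clearance.
D₂ = D₁ × (Css,target / Css,current) × (τ₂/τ₁) = 1260 × (2.58/2.15) × (4/12) = 504.0 mg

504 mg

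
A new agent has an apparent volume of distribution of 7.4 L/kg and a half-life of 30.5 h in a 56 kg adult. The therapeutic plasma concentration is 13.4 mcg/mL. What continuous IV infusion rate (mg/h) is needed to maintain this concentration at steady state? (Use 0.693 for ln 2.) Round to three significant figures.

Total Vd = 7.4 × 56 = 414.4 L
CL = ln 2 · Vd / t½ = 0.693 × 414.4 / 30.5 = 9.416 L/h
Infusion rate = CL × Css = 9.416 × 13.4 = 126.2 mg/h

126 mg/h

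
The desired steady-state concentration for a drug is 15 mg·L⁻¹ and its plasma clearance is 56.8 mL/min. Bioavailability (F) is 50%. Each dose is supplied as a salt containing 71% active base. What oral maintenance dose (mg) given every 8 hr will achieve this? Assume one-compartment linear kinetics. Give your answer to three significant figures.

1150 mg

CL = 56.8 mL/min × 60/1000 = 3.408 L/h
At steady state, dose per interval replaces the amount cleared in that interval: F·S·D/τ = CL·Css.
D = CL × Css × τ / F / S = 3.408 × 15 × 8 / 0.5 / 0.71 = 1152 mg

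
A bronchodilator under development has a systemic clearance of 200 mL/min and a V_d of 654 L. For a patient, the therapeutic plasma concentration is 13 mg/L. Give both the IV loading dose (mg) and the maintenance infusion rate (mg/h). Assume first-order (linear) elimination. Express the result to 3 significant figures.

Loading dose = Vd × C = 654.0 × 13 = 8502 mg
Convert clearance: 200 mL/min × 60 min/h ÷ 1000 mL/L = 12.00 L/h
Maintenance infusion rate = CL × Css = 12.00 × 13 = 156.0 mg/h

(a) 8500 mg; (b) 156 mg/h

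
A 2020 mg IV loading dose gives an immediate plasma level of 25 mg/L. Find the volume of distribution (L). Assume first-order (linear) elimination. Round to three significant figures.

Immediately after an IV bolus, C₀ = Dose / Vd, so Vd = Dose / C₀.
Vd = 2020 / 25 = 80.80 L

80.8 L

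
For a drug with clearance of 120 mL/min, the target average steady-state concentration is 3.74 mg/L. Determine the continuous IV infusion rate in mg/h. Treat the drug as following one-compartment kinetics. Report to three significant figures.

26.9 mg/h

Convert clearance: 120 mL/min × 60 min/h ÷ 1000 mL/L = 7.200 L/h
Infusion rate = CL · Css = 7.200 L/h × 3.74 mg/L = 26.93 mg/h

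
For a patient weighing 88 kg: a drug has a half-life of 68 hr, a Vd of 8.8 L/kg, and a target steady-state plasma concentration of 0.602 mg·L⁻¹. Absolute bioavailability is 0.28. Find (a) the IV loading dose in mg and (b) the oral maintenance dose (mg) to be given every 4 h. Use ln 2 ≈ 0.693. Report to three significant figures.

(a) 466 mg; (b) 67.9 mg

Total Vd = 8.8 × 88 = 774.4 L
LD = Vd × C = 774.4 × 0.602 = 466.2 mg
CL = 0.693 × Vd / t½ = 0.693 × 774.4 / 68 = 7.892 L/h
D = CL × Css × τ / F = 7.892 × 0.602 × 4 / 0.28 = 67.87 mg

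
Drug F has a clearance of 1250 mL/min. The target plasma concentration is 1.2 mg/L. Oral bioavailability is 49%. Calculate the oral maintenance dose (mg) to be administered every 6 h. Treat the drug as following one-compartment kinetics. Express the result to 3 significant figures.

1100 mg

Convert clearance: 1250 mL/min × 60 min/h ÷ 1000 mL/L = 75.00 L/h
D = CL × Css × τ / F = 75.00 × 1.2 × 6 / 0.49 = 1102 mg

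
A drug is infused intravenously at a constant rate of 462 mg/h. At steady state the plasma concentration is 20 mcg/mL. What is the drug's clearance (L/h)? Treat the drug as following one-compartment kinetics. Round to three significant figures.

At steady state, infusion rate = CL × Css, so CL = rate / Css.
CL = 462 / 20 = 23.10 L/h

23.1 L/h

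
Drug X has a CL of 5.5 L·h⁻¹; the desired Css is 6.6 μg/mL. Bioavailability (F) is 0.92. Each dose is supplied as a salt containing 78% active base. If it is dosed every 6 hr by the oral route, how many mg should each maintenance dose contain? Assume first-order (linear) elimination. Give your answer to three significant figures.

D = CL × Css × τ / F / S = 5.500 × 6.6 × 6 / 0.92 / 0.78 = 303.5 mg

304 mg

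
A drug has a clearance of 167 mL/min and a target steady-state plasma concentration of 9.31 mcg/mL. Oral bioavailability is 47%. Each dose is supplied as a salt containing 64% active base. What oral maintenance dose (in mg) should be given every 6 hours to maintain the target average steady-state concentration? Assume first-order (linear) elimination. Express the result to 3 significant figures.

CL = 167 mL/min = 167 × 0.06 = 10.02 L/h
At steady state, dose per interval replaces the amount cleared in that interval: F·S·D/τ = CL·Css.
D = CL × Css × τ / F / S = 10.02 × 9.31 × 6 / 0.47 / 0.64 = 1861 mg

1860 mg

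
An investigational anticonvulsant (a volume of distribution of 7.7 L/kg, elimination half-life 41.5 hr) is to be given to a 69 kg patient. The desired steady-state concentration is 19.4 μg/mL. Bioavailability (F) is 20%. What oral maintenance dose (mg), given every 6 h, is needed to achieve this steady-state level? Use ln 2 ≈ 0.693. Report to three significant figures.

Vd(total) = 69 kg × 7.7 L/kg = 531.3 L
k = 0.693/41.5 = 0.01670 h⁻¹, so CL = k·Vd = 0.01670 × 531.3 = 8.873 L/h
D = CL × Css × τ / F = 8.873 × 19.4 × 6 / 0.2 = 5164 mg

5160 mg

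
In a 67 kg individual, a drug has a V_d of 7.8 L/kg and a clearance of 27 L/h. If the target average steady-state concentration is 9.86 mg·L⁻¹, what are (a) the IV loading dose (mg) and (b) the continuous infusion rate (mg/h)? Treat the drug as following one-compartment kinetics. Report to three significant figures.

(a) 5150 mg; (b) 266 mg/h

Vd(total) = 67 kg × 7.8 L/kg = 522.6 L
LD = Vd · C_target = 522.6 × 9.86 = 5153 mg
Maintenance infusion rate = CL × Css = 27.00 × 9.86 = 266.2 mg/h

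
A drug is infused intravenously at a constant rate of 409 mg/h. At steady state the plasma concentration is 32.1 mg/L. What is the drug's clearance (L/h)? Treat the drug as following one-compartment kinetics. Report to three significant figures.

At steady state, infusion rate = CL × Css, so CL = rate / Css.
CL = 409 / 32.1 = 12.74 L/h

12.7 L/h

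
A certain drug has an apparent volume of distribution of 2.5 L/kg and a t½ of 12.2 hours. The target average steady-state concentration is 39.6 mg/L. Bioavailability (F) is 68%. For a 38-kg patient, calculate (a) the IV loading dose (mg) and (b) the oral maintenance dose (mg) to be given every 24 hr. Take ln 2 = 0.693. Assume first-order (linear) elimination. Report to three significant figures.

Vd = 2.5 L/kg × 38 kg = 95.00 L
LD = Vd × C = 95.00 × 39.6 = 3762 mg
CL = 0.693 × Vd / t½ = 0.693 × 95.00 / 12.2 = 5.396 L/h
D = CL × Css × τ / F = 5.396 × 39.6 × 24 / 0.68 = 7542 mg

(a) 3760 mg; (b) 7540 mg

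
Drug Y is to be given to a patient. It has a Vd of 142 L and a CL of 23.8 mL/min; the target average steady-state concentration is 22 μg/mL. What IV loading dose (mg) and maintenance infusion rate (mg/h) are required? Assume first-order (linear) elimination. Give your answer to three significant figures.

(a) 3120 mg; (b) 31.4 mg/h

Loading: fill Vd to C_target → 142.0 L × 22 mg/L = 3124 mg
CL = 23.8 mL/min = 23.8 × 0.06 = 1.428 L/h
Maintenance infusion rate = CL × Css = 1.428 × 22 = 31.42 mg/h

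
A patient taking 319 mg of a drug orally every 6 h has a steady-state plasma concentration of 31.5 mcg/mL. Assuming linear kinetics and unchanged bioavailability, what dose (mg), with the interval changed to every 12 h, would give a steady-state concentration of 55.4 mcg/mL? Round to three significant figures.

For first-order elimination, Css ∝ F·D/(CL·τ); F and CL are unchanged, so Css ∝ D/τ.
D₂ = D₁ × (Css,target / Css,current) × (τ₂/τ₁) = 319 × (55.4/31.5) × (12/6) = 1122 mg

1120 mg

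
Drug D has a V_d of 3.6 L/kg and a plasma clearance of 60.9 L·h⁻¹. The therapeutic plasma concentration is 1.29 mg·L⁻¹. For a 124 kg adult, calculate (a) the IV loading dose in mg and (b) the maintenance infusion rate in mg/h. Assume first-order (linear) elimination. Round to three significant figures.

Total Vd = 3.6 × 124 = 446.4 L
Loading: fill Vd to C_target → 446.4 L × 1.29 mg/L = 575.9 mg
Maintenance infusion rate = CL × Css = 60.90 × 1.29 = 78.56 mg/h

(a) 576 mg; (b) 78.6 mg/h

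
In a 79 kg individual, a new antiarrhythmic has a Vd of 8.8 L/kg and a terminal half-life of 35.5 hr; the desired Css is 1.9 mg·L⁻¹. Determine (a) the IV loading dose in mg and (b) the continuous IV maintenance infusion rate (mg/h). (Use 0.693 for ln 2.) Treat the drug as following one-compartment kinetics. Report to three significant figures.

(a) 1320 mg; (b) 25.8 mg/h

Vd(total) = 79 kg × 8.8 L/kg = 695.2 L
LD = Vd × C = 695.2 × 1.9 = 1321 mg
CL = 0.693 × Vd / t½ = 0.693 × 695.2 / 35.5 = 13.57 L/h
Infusion rate = CL × Css = 13.57 × 1.9 = 25.78 mg/h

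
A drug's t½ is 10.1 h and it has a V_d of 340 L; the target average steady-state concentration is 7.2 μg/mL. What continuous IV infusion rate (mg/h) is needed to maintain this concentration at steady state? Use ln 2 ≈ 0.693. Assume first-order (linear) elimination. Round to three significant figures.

168 mg/h

CL = ln 2 · Vd / t½ = 0.693 × 340.0 / 10.1 = 23.33 L/h
Infusion rate = CL × Css = 23.33 × 7.2 = 168.0 mg/h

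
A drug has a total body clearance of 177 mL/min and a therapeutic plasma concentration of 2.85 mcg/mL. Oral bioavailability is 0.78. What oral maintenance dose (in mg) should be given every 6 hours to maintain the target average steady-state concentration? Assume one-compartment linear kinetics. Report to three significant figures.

CL = 177 mL/min × 60/1000 = 10.62 L/h
D = CL × Css × τ / F = 10.62 × 2.85 × 6 / 0.78 = 232.8 mg

233 mg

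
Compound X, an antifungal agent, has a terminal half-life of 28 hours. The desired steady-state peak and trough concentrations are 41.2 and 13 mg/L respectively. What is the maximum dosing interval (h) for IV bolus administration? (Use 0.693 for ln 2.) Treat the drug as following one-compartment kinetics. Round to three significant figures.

k = 0.693 / t½ = 0.693 / 28 = 0.02475 h⁻¹
Between IV bolus doses, concentration decays as C = C₀·e^(−kτ), so C_peak/C_trough = e^(kτ).
τ_max = ln(C_peak/C_trough) / k = ln(41.2/13) / 0.02475 = 1.153 / 0.02475 = 46.59 h

46.6 h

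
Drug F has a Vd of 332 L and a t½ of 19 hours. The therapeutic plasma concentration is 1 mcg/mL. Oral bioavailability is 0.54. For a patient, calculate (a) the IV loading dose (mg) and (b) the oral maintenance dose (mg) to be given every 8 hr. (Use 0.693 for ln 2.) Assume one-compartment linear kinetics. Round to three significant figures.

LD = Vd × C = 332.0 × 1 = 332.0 mg
CL = 0.693 × Vd / t½ = 0.693 × 332.0 / 19 = 12.11 L/h
D = CL × Css × τ / F = 12.11 × 1 × 8 / 0.54 = 179.4 mg

(a) 332 mg; (b) 179 mg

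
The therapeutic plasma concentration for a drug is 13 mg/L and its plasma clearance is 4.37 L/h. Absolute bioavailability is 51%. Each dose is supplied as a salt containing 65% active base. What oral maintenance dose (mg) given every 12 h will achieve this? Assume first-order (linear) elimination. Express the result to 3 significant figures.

2060 mg

D = CL × Css × τ / F / S = 4.370 × 13 × 12 / 0.51 / 0.65 = 2056 mg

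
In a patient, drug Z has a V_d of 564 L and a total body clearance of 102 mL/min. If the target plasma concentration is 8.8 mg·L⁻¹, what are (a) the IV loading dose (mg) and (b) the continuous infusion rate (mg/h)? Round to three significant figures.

Loading: fill Vd to C_target → 564.0 L × 8.8 mg/L = 4963 mg
Convert clearance: 102 mL/min × 60 min/h ÷ 1000 mL/L = 6.120 L/h
Infusion rate = 6.120 L/h × 8.8 mg/L = 53.86 mg/h

(a) 4960 mg; (b) 53.9 mg/h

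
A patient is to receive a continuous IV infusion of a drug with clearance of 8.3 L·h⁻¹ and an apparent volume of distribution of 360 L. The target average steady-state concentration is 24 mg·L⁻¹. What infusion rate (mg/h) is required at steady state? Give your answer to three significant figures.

199 mg/h

Infusion rate = CL · Css = 8.300 L/h × 24 mg/L = 199.2 mg/h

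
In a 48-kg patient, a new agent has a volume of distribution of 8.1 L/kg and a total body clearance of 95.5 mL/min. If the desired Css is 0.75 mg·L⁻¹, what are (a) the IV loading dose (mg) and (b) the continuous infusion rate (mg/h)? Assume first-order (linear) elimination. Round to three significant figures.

Total Vd = 8.1 × 48 = 388.8 L
Loading: fill Vd to C_target → 388.8 L × 0.75 mg/L = 291.6 mg
Convert clearance: 95.5 mL/min × 60 min/h ÷ 1000 mL/L = 5.730 L/h
Maintenance infusion rate = CL × Css = 5.730 × 0.75 = 4.298 mg/h

(a) 292 mg; (b) 4.30 mg/h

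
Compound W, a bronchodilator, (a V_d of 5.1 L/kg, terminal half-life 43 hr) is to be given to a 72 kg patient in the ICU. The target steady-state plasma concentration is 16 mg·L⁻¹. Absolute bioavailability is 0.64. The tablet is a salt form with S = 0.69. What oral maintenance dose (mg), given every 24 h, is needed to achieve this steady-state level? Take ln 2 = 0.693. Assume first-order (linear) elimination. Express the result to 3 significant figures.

5150 mg

Vd(total) = 72 kg × 5.1 L/kg = 367.2 L
k = 0.693/43 = 0.01612 h⁻¹, so CL = k·Vd = 0.01612 × 367.2 = 5.919 L/h
D = CL × Css × τ / F / S = 5.919 × 16 × 24 / 0.64 / 0.69 = 5147 mg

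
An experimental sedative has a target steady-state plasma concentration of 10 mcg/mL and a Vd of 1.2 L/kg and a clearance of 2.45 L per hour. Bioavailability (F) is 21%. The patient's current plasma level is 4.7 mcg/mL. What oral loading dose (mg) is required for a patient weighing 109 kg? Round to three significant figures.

Total Vd = 1.2 × 109 = 130.8 L
Concentration deficit ΔC = 10 − 4.7 = 5.300 mg/L
LD = Vd × ΔC / F = 130.8 × 5.300 / 0.21 = 3301 mg

3300 mg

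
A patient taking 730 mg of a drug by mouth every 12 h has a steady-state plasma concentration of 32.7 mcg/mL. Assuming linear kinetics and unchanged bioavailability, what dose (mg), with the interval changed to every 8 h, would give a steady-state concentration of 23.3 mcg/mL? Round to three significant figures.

For first-order elimination, Css ∝ F·D/(CL·τ); F and CL are unchanged, so Css ∝ D/τ.
D₂ = D₁ × (Css,target / Css,current) × (τ₂/τ₁) = 730 × (23.3/32.7) × (8/12) = 346.8 mg

347 mg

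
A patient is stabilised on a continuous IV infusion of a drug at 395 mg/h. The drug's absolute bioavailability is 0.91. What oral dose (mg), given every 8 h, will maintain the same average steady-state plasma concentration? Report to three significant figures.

3470 mg

To maintain the same Css, the systemic dosing rate must be unchanged: F·D/τ = infusion rate.
D = rate × τ / F = 395 × 8 / 0.91 = 3473 mg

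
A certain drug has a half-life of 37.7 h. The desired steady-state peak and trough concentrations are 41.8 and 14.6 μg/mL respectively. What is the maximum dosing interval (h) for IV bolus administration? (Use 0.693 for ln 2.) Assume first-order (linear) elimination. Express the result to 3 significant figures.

k = 0.693 / t½ = 0.693 / 37.7 = 0.01838 h⁻¹
Between IV bolus doses, concentration decays as C = C₀·e^(−kτ), so C_peak/C_trough = e^(kτ).
τ_max = ln(C_peak/C_trough) / k = ln(41.8/14.6) / 0.01838 = 1.052 / 0.01838 = 57.24 h

57.2 h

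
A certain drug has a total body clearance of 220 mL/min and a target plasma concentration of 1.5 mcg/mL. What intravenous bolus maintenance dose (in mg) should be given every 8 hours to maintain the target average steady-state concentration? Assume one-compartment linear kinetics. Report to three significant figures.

158 mg

CL = 220 mL/min = 220 × 0.06 = 13.20 L/h
D = CL × Css × τ = 13.20 × 1.5 × 8 = 158.4 mg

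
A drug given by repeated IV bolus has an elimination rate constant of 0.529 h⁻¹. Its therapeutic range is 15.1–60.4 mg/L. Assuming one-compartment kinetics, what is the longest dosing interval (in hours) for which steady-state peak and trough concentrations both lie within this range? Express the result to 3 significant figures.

2.62 h

Between IV bolus doses, concentration decays as C = C₀·e^(−kτ), so C_peak/C_trough = e^(kτ).
τ_max = ln(C_peak/C_trough) / k = ln(60.4/15.1) / 0.5290 = 1.386 / 0.5290 = 2.620 h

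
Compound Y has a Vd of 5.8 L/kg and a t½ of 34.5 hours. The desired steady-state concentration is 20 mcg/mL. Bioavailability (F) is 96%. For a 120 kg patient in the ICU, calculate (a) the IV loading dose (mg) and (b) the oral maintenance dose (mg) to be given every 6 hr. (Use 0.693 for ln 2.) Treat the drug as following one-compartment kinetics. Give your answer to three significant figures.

Vd = 5.8 L/kg × 120 kg = 696.0 L
LD = Vd × C = 696.0 × 20 = 13920 mg
CL = 0.693 × Vd / t½ = 0.693 × 696.0 / 34.5 = 13.98 L/h
D = CL × Css × τ / F = 13.98 × 20 × 6 / 0.96 = 1748 mg

(a) 13900 mg; (b) 1750 mg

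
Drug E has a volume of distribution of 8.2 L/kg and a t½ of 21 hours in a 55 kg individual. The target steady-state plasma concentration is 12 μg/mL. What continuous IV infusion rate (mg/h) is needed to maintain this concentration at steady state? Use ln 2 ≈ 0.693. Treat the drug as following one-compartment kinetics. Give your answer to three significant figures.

179 mg/h

Total Vd = 8.2 × 55 = 451.0 L
k = 0.693/21 = 0.03300 h⁻¹, so CL = k·Vd = 0.03300 × 451.0 = 14.88 L/h
Infusion rate = CL × Css = 14.88 × 12 = 178.6 mg/h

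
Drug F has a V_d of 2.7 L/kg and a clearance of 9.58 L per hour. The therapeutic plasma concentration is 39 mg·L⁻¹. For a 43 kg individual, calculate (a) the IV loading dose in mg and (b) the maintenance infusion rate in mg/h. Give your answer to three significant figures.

(a) 4530 mg; (b) 374 mg/h

Vd(total) = 43 kg × 2.7 L/kg = 116.1 L
Loading dose = Vd × C = 116.1 × 39 = 4528 mg
Infusion rate = 9.580 L/h × 39 mg/L = 373.6 mg/h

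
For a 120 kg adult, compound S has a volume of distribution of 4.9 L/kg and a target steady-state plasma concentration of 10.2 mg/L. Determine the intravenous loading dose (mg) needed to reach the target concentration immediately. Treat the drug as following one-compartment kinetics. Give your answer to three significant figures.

6000 mg

Total Vd = 4.9 × 120 = 588.0 L
LD = Vd × C = 588.0 × 10.20 = 5998 mg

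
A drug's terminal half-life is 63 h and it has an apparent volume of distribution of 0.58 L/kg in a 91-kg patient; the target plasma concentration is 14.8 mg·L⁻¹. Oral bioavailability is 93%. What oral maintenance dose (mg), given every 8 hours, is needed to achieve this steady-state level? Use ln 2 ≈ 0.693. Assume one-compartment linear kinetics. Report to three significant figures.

73.9 mg

Vd(total) = 91 kg × 0.58 L/kg = 52.78 L
CL = ln 2 · Vd / t½ = 0.693 × 52.78 / 63 = 0.5806 L/h
D = CL × Css × τ / F = 0.5806 × 14.8 × 8 / 0.93 = 73.92 mg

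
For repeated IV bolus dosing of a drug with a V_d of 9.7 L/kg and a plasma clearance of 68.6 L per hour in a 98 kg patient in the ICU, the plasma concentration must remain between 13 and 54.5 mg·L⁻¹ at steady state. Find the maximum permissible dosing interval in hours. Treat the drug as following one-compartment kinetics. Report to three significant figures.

Vd(total) = 98 kg × 9.7 L/kg = 950.6 L
k = CL / Vd = 68.60 / 950.6 = 0.07216 h⁻¹
Between IV bolus doses, concentration decays as C = C₀·e^(−kτ), so C_peak/C_trough = e^(kτ).
τ_max = ln(C_peak/C_trough) / k = ln(54.5/13) / 0.07216 = 1.433 / 0.07216 = 19.86 h

19.9 h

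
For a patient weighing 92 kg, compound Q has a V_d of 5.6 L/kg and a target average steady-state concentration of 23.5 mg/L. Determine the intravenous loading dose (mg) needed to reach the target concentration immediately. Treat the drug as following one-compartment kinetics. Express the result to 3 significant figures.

Total Vd = 5.6 × 92 = 515.2 L
LD = Vd × C = 515.2 × 23.50 = 12110 mg

12100 mg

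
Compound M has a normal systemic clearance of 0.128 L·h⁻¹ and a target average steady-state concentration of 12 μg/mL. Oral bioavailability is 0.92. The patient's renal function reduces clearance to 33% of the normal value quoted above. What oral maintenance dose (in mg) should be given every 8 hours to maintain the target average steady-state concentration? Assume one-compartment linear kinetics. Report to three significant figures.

4.41 mg

Patient clearance = 0.33 × 0.1280 = 0.04224 L/h
D = CL × Css × τ / F = 0.04224 × 12 × 8 / 0.92 = 4.408 mg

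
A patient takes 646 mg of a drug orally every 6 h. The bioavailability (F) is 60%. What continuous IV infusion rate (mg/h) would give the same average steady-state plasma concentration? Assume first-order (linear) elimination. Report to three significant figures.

64.6 mg/h

Equivalent systemic input: infusion rate = F·D/τ.
Rate = 0.6 × 646 / 6 = 64.60 mg/h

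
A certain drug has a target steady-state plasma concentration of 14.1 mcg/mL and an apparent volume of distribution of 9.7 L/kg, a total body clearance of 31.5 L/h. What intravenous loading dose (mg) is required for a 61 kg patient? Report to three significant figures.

8340 mg

Vd(total) = 61 kg × 9.7 L/kg = 591.7 L
LD = Vd × C = 591.7 × 14.10 = 8343 mg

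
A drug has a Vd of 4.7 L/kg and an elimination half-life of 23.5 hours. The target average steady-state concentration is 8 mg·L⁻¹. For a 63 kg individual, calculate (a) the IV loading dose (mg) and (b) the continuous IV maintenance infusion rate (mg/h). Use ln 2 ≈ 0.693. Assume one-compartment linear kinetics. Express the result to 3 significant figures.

(a) 2370 mg; (b) 69.9 mg/h

Vd = 4.7 L/kg × 63 kg = 296.1 L
LD = Vd × C = 296.1 × 8 = 2369 mg
CL = 0.693 × Vd / t½ = 0.693 × 296.1 / 23.5 = 8.732 L/h
Infusion rate = CL × Css = 8.732 × 8 = 69.86 mg/h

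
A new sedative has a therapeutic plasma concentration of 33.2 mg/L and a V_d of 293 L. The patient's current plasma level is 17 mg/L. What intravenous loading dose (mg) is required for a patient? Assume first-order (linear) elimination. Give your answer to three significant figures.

Concentration deficit ΔC = 33.2 − 17 = 16.20 mg/L
LD = Vd × ΔC = 293.0 × 16.20 = 4747 mg

4750 mg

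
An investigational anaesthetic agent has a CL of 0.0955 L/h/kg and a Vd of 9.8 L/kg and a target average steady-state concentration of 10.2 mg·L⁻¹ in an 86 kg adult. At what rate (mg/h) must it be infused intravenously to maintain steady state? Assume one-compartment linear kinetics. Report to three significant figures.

83.8 mg/h

CL = 0.0955 L/h/kg × 86 kg = 8.213 L/h
Infusion rate = CL · Css = 8.213 L/h × 10.2 mg/L = 83.77 mg/h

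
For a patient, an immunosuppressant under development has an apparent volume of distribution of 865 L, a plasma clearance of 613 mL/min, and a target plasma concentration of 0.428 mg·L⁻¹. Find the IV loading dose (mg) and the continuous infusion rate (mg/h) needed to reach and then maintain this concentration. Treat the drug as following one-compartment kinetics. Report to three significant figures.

LD = Vd · C_target = 865.0 × 0.428 = 370.2 mg
CL = 613 mL/min = 613 × 0.06 = 36.78 L/h
Maintenance: replace elimination → rate = CL × Css = 36.78 × 0.428 = 15.74 mg/h

(a) 370 mg; (b) 15.7 mg/h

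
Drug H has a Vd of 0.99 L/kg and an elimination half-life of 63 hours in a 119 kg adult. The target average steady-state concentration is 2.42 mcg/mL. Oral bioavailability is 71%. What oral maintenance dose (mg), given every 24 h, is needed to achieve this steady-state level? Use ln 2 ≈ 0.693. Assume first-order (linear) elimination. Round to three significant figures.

Total Vd = 0.99 × 119 = 117.8 L
CL = ln 2 · Vd / t½ = 0.693 × 117.8 / 63 = 1.296 L/h
D = CL × Css × τ / F = 1.296 × 2.42 × 24 / 0.71 = 106.0 mg

106 mg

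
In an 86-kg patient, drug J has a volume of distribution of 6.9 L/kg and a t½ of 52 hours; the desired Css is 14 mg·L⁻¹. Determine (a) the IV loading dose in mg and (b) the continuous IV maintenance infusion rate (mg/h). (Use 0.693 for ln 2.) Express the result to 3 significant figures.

(a) 8310 mg; (b) 111 mg/h

Vd(total) = 86 kg × 6.9 L/kg = 593.4 L
LD = Vd × C = 593.4 × 14 = 8308 mg
CL = 0.693 × Vd / t½ = 0.693 × 593.4 / 52 = 7.908 L/h
Infusion rate = CL × Css = 7.908 × 14 = 110.7 mg/h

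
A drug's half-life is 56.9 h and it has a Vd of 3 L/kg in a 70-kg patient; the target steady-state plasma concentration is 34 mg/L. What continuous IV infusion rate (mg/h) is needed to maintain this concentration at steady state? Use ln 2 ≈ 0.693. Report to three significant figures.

Vd = 3 L/kg × 70 kg = 210.0 L
CL = 0.693 × Vd / t½ = 0.693 × 210.0 / 56.9 = 2.558 L/h
Infusion rate = CL × Css = 2.558 × 34 = 86.97 mg/h

87.0 mg/h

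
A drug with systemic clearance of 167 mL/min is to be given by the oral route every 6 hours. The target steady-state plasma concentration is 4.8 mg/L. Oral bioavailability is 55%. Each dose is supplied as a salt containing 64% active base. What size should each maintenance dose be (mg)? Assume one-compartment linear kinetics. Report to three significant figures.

Convert clearance: 167 mL/min × 60 min/h ÷ 1000 mL/L = 10.02 L/h
D = CL × Css × τ / F / S = 10.02 × 4.8 × 6 / 0.55 / 0.64 = 819.8 mg

820 mg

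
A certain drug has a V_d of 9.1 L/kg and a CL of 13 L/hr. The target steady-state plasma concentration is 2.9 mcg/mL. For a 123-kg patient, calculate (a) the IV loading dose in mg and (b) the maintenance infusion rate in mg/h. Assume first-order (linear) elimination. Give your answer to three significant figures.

(a) 3250 mg; (b) 37.7 mg/h

Vd(total) = 123 kg × 9.1 L/kg = 1119 L
LD = Vd · C_target = 1119 × 2.9 = 3245 mg
Infusion rate = 13.00 L/h × 2.9 mg/L = 37.70 mg/h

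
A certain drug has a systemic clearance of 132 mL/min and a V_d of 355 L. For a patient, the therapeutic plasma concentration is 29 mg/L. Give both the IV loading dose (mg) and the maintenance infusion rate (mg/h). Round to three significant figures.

Loading dose = Vd × C = 355.0 × 29 = 10300 mg
CL = 132 mL/min = 132 × 0.06 = 7.920 L/h
Maintenance infusion rate = CL × Css = 7.920 × 29 = 229.7 mg/h

(a) 10300 mg; (b) 230 mg/h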